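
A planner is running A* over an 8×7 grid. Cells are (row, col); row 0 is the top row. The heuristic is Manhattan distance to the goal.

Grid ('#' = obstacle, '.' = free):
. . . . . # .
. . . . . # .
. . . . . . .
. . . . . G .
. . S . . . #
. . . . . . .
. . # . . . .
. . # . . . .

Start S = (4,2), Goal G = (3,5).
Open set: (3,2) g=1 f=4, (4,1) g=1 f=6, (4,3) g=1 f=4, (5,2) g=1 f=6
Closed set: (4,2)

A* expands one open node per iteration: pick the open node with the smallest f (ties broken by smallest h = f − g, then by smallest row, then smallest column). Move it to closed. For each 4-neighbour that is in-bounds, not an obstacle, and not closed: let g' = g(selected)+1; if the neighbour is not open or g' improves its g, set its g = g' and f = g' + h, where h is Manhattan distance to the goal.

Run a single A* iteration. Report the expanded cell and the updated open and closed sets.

expanded=(3,2); open=[(2,2) g=2 f=6, (3,1) g=2 f=6, (3,3) g=2 f=4, (4,1) g=1 f=6, (4,3) g=1 f=4, (5,2) g=1 f=6]; closed=[(3,2), (4,2)]

step 1: expand (3,2) (f=4, h=3) → closed; open now [(2,2) g=2 f=6, (3,1) g=2 f=6, (3,3) g=2 f=4, (4,1) g=1 f=6, (4,3) g=1 f=4, (5,2) g=1 f=6]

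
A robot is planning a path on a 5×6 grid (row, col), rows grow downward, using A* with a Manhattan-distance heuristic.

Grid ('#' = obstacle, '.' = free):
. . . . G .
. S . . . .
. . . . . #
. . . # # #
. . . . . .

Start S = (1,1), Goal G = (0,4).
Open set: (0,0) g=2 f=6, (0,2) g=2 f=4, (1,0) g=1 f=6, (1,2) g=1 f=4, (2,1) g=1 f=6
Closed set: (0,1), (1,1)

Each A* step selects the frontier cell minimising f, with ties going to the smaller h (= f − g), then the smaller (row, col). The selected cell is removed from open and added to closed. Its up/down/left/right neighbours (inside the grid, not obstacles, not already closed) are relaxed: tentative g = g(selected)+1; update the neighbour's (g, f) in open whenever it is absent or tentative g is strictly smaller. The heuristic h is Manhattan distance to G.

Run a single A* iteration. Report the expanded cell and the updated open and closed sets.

step 1: expand (0,2) (f=4, h=2) → closed; open now [(0,0) g=2 f=6, (0,3) g=3 f=4, (1,0) g=1 f=6, (1,2) g=1 f=4, (2,1) g=1 f=6]

expanded=(0,2); open=[(0,0) g=2 f=6, (0,3) g=3 f=4, (1,0) g=1 f=6, (1,2) g=1 f=4, (2,1) g=1 f=6]; closed=[(0,1), (0,2), (1,1)]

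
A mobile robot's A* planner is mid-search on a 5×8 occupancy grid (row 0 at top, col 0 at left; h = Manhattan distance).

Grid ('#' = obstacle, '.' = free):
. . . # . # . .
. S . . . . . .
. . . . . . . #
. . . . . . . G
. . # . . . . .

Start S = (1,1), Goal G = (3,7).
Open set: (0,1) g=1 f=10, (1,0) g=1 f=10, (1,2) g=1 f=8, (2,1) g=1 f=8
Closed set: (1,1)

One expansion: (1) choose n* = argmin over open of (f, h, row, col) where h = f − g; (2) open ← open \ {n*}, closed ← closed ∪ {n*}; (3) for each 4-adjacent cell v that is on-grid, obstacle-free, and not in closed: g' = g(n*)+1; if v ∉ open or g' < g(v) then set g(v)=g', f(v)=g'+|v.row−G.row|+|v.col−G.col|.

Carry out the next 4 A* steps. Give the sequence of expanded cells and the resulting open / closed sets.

order=[(1,2) → (1,3) → (1,4) → (1,5)]; open=[(0,1) g=1 f=10, (0,2) g=2 f=10, (0,4) g=4 f=10, (1,0) g=1 f=10, (1,6) g=5 f=8, (2,1) g=1 f=8, (2,2) g=2 f=8, (2,3) g=3 f=8, (2,4) g=4 f=8, (2,5) g=5 f=8]; closed=[(1,1), (1,2), (1,3), (1,4), (1,5)]

step 1: expand (1,2) (f=8, h=7) → closed; open now [(0,1) g=1 f=10, (0,2) g=2 f=10, (1,0) g=1 f=10, (1,3) g=2 f=8, (2,1) g=1 f=8, (2,2) g=2 f=8]
step 2: expand (1,3) (f=8, h=6) → closed; open now [(0,1) g=1 f=10, (0,2) g=2 f=10, (1,0) g=1 f=10, (1,4) g=3 f=8, (2,1) g=1 f=8, (2,2) g=2 f=8, (2,3) g=3 f=8]
step 3: expand (1,4) (f=8, h=5) → closed; open now [(0,1) g=1 f=10, (0,2) g=2 f=10, (0,4) g=4 f=10, (1,0) g=1 f=10, (1,5) g=4 f=8, (2,1) g=1 f=8, (2,2) g=2 f=8, (2,3) g=3 f=8, (2,4) g=4 f=8]
step 4: expand (1,5) (f=8, h=4) → closed; open now [(0,1) g=1 f=10, (0,2) g=2 f=10, (0,4) g=4 f=10, (1,0) g=1 f=10, (1,6) g=5 f=8, (2,1) g=1 f=8, (2,2) g=2 f=8, (2,3) g=3 f=8, (2,4) g=4 f=8, (2,5) g=5 f=8]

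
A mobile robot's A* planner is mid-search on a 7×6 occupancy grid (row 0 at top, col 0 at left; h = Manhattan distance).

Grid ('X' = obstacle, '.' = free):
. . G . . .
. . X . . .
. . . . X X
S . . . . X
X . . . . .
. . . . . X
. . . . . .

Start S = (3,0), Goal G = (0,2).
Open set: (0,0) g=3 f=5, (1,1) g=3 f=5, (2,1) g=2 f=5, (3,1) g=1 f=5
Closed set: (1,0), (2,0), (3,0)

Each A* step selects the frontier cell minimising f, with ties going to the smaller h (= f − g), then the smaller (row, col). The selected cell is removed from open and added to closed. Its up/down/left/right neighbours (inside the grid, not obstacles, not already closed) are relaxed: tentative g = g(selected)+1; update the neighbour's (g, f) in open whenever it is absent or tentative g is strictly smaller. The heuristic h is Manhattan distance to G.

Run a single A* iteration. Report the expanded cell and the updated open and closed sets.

expanded=(0,0); open=[(0,1) g=4 f=5, (1,1) g=3 f=5, (2,1) g=2 f=5, (3,1) g=1 f=5]; closed=[(0,0), (1,0), (2,0), (3,0)]

step 1: expand (0,0) (f=5, h=2) → closed; open now [(0,1) g=4 f=5, (1,1) g=3 f=5, (2,1) g=2 f=5, (3,1) g=1 f=5]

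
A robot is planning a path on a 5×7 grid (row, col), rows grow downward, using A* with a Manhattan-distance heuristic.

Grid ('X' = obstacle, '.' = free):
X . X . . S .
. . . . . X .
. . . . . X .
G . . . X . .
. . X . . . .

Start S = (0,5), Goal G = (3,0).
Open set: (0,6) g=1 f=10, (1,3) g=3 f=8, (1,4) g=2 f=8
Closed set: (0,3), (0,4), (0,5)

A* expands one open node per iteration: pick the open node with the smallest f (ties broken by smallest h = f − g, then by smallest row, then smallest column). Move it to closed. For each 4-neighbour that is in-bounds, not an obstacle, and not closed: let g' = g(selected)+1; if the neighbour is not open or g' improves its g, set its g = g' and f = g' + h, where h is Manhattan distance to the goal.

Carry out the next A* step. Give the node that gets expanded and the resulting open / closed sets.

expanded=(1,3); open=[(0,6) g=1 f=10, (1,2) g=4 f=8, (1,4) g=2 f=8, (2,3) g=4 f=8]; closed=[(0,3), (0,4), (0,5), (1,3)]

step 1: expand (1,3) (f=8, h=5) → closed; open now [(0,6) g=1 f=10, (1,2) g=4 f=8, (1,4) g=2 f=8, (2,3) g=4 f=8]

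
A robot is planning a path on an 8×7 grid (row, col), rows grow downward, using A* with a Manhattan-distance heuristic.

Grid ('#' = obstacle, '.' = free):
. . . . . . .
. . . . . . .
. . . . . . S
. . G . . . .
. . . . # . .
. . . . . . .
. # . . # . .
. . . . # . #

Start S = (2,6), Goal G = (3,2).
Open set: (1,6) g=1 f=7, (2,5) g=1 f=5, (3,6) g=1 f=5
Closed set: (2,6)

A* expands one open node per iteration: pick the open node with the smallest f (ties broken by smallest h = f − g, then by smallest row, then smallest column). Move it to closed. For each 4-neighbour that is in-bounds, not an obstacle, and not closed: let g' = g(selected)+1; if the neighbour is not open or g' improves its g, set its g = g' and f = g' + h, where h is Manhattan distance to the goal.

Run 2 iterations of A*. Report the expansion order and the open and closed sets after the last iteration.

step 1: expand (2,5) (f=5, h=4) → closed; open now [(1,5) g=2 f=7, (1,6) g=1 f=7, (2,4) g=2 f=5, (3,5) g=2 f=5, (3,6) g=1 f=5]
step 2: expand (2,4) (f=5, h=3) → closed; open now [(1,4) g=3 f=7, (1,5) g=2 f=7, (1,6) g=1 f=7, (2,3) g=3 f=5, (3,4) g=3 f=5, (3,5) g=2 f=5, (3,6) g=1 f=5]

order=[(2,5) → (2,4)]; open=[(1,4) g=3 f=7, (1,5) g=2 f=7, (1,6) g=1 f=7, (2,3) g=3 f=5, (3,4) g=3 f=5, (3,5) g=2 f=5, (3,6) g=1 f=5]; closed=[(2,4), (2,5), (2,6)]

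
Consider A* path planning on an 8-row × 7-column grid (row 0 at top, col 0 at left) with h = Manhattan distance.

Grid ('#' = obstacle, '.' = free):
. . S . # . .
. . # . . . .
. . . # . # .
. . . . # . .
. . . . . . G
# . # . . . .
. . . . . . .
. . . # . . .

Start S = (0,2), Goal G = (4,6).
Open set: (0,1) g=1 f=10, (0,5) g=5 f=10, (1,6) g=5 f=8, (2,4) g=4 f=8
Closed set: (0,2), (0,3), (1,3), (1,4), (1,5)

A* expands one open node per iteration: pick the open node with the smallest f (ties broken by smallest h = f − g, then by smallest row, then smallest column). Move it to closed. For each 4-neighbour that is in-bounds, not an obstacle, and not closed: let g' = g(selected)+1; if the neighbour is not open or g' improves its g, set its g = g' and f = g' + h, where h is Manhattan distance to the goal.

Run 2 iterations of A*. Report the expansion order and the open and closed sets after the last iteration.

order=[(1,6) → (2,6)]; open=[(0,1) g=1 f=10, (0,5) g=5 f=10, (0,6) g=6 f=10, (2,4) g=4 f=8, (3,6) g=7 f=8]; closed=[(0,2), (0,3), (1,3), (1,4), (1,5), (1,6), (2,6)]

step 1: expand (1,6) (f=8, h=3) → closed; open now [(0,1) g=1 f=10, (0,5) g=5 f=10, (0,6) g=6 f=10, (2,4) g=4 f=8, (2,6) g=6 f=8]
step 2: expand (2,6) (f=8, h=2) → closed; open now [(0,1) g=1 f=10, (0,5) g=5 f=10, (0,6) g=6 f=10, (2,4) g=4 f=8, (3,6) g=7 f=8]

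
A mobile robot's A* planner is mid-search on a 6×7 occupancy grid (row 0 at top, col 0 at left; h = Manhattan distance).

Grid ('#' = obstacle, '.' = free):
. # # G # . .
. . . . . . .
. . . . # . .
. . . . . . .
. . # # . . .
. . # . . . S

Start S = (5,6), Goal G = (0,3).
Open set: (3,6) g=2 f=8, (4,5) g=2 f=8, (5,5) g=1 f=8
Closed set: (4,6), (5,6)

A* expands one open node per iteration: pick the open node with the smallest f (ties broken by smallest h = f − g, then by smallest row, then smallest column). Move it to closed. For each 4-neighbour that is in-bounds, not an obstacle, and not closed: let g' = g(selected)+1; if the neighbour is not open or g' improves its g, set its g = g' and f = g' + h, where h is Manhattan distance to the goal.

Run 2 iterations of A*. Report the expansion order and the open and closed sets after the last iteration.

order=[(3,6) → (2,6)]; open=[(1,6) g=4 f=8, (2,5) g=4 f=8, (3,5) g=3 f=8, (4,5) g=2 f=8, (5,5) g=1 f=8]; closed=[(2,6), (3,6), (4,6), (5,6)]

step 1: expand (3,6) (f=8, h=6) → closed; open now [(2,6) g=3 f=8, (3,5) g=3 f=8, (4,5) g=2 f=8, (5,5) g=1 f=8]
step 2: expand (2,6) (f=8, h=5) → closed; open now [(1,6) g=4 f=8, (2,5) g=4 f=8, (3,5) g=3 f=8, (4,5) g=2 f=8, (5,5) g=1 f=8]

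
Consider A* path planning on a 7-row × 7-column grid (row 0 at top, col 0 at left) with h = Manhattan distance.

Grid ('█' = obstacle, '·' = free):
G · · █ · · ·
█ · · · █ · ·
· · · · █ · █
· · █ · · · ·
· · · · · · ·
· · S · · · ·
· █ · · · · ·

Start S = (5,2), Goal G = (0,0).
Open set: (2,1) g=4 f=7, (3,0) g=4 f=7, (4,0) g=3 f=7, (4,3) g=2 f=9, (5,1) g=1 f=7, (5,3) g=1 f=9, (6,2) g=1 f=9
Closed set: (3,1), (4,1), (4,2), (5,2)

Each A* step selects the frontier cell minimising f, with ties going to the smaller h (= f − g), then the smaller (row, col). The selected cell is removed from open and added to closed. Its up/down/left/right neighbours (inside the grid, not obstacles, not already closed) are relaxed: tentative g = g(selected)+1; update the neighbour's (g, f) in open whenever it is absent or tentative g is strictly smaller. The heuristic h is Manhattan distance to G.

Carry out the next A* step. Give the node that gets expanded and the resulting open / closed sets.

expanded=(2,1); open=[(1,1) g=5 f=7, (2,0) g=5 f=7, (2,2) g=5 f=9, (3,0) g=4 f=7, (4,0) g=3 f=7, (4,3) g=2 f=9, (5,1) g=1 f=7, (5,3) g=1 f=9, (6,2) g=1 f=9]; closed=[(2,1), (3,1), (4,1), (4,2), (5,2)]

step 1: expand (2,1) (f=7, h=3) → closed; open now [(1,1) g=5 f=7, (2,0) g=5 f=7, (2,2) g=5 f=9, (3,0) g=4 f=7, (4,0) g=3 f=7, (4,3) g=2 f=9, (5,1) g=1 f=7, (5,3) g=1 f=9, (6,2) g=1 f=9]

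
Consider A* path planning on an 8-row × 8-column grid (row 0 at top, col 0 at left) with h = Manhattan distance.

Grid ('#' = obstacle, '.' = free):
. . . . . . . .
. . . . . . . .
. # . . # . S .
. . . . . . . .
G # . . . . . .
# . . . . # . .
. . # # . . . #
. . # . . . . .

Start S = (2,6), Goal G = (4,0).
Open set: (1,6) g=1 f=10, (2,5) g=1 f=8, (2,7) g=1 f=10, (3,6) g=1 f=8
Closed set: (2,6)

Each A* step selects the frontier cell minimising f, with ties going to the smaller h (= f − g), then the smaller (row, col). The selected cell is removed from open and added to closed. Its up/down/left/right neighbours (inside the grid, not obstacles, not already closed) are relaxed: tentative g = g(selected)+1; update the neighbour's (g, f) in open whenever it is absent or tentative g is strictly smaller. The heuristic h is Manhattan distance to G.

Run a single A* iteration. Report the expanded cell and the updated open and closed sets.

expanded=(2,5); open=[(1,5) g=2 f=10, (1,6) g=1 f=10, (2,7) g=1 f=10, (3,5) g=2 f=8, (3,6) g=1 f=8]; closed=[(2,5), (2,6)]

step 1: expand (2,5) (f=8, h=7) → closed; open now [(1,5) g=2 f=10, (1,6) g=1 f=10, (2,7) g=1 f=10, (3,5) g=2 f=8, (3,6) g=1 f=8]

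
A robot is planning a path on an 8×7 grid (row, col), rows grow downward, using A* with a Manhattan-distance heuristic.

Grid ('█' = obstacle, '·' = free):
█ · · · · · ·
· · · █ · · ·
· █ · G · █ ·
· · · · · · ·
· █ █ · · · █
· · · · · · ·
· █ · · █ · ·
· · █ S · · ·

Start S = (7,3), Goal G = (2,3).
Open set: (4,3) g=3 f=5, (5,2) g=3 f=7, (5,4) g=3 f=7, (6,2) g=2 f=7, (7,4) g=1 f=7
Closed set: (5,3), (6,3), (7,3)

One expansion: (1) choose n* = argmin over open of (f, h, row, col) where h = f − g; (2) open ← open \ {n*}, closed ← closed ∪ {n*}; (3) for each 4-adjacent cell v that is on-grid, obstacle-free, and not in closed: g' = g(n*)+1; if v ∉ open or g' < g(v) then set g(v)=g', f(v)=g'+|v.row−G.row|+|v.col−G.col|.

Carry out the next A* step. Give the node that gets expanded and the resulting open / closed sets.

step 1: expand (4,3) (f=5, h=2) → closed; open now [(3,3) g=4 f=5, (4,4) g=4 f=7, (5,2) g=3 f=7, (5,4) g=3 f=7, (6,2) g=2 f=7, (7,4) g=1 f=7]

expanded=(4,3); open=[(3,3) g=4 f=5, (4,4) g=4 f=7, (5,2) g=3 f=7, (5,4) g=3 f=7, (6,2) g=2 f=7, (7,4) g=1 f=7]; closed=[(4,3), (5,3), (6,3), (7,3)]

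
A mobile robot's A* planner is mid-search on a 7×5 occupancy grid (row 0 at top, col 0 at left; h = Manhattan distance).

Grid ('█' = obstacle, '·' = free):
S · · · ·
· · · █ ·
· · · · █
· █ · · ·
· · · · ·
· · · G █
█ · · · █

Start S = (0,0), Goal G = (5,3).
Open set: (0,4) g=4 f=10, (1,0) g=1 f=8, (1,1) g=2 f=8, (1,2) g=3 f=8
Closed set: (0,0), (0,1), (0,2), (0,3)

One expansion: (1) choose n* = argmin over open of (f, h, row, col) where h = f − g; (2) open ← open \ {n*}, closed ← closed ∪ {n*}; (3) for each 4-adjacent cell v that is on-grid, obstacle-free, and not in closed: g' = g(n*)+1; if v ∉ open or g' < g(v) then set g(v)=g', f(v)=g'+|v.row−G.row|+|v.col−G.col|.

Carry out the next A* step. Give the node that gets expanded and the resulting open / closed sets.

expanded=(1,2); open=[(0,4) g=4 f=10, (1,0) g=1 f=8, (1,1) g=2 f=8, (2,2) g=4 f=8]; closed=[(0,0), (0,1), (0,2), (0,3), (1,2)]

step 1: expand (1,2) (f=8, h=5) → closed; open now [(0,4) g=4 f=10, (1,0) g=1 f=8, (1,1) g=2 f=8, (2,2) g=4 f=8]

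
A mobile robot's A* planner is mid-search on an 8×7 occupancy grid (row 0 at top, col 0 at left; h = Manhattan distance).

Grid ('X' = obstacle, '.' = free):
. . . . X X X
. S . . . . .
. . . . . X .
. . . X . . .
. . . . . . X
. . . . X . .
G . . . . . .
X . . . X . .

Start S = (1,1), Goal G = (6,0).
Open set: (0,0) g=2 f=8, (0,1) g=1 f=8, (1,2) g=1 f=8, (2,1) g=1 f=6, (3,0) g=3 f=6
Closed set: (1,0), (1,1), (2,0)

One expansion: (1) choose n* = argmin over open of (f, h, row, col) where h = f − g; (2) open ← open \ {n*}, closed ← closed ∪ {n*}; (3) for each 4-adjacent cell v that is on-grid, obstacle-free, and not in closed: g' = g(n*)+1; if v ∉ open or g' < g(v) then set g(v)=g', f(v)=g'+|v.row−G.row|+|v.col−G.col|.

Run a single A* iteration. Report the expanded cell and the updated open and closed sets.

expanded=(3,0); open=[(0,0) g=2 f=8, (0,1) g=1 f=8, (1,2) g=1 f=8, (2,1) g=1 f=6, (3,1) g=4 f=8, (4,0) g=4 f=6]; closed=[(1,0), (1,1), (2,0), (3,0)]

step 1: expand (3,0) (f=6, h=3) → closed; open now [(0,0) g=2 f=8, (0,1) g=1 f=8, (1,2) g=1 f=8, (2,1) g=1 f=6, (3,1) g=4 f=8, (4,0) g=4 f=6]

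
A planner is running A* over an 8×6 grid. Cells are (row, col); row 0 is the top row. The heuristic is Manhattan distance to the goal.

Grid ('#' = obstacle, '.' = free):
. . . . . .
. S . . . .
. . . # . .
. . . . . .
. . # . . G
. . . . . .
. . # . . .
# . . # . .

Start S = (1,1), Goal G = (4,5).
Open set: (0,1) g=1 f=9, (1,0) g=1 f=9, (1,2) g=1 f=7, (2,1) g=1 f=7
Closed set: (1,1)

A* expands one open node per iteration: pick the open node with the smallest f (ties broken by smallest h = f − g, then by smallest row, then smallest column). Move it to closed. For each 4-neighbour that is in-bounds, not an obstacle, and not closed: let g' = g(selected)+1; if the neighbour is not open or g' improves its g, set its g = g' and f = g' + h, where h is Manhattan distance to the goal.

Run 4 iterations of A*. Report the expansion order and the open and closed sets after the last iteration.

order=[(1,2) → (1,3) → (1,4) → (1,5)]; open=[(0,1) g=1 f=9, (0,2) g=2 f=9, (0,3) g=3 f=9, (0,4) g=4 f=9, (0,5) g=5 f=9, (1,0) g=1 f=9, (2,1) g=1 f=7, (2,2) g=2 f=7, (2,4) g=4 f=7, (2,5) g=5 f=7]; closed=[(1,1), (1,2), (1,3), (1,4), (1,5)]

step 1: expand (1,2) (f=7, h=6) → closed; open now [(0,1) g=1 f=9, (0,2) g=2 f=9, (1,0) g=1 f=9, (1,3) g=2 f=7, (2,1) g=1 f=7, (2,2) g=2 f=7]
step 2: expand (1,3) (f=7, h=5) → closed; open now [(0,1) g=1 f=9, (0,2) g=2 f=9, (0,3) g=3 f=9, (1,0) g=1 f=9, (1,4) g=3 f=7, (2,1) g=1 f=7, (2,2) g=2 f=7]
step 3: expand (1,4) (f=7, h=4) → closed; open now [(0,1) g=1 f=9, (0,2) g=2 f=9, (0,3) g=3 f=9, (0,4) g=4 f=9, (1,0) g=1 f=9, (1,5) g=4 f=7, (2,1) g=1 f=7, (2,2) g=2 f=7, (2,4) g=4 f=7]
step 4: expand (1,5) (f=7, h=3) → closed; open now [(0,1) g=1 f=9, (0,2) g=2 f=9, (0,3) g=3 f=9, (0,4) g=4 f=9, (0,5) g=5 f=9, (1,0) g=1 f=9, (2,1) g=1 f=7, (2,2) g=2 f=7, (2,4) g=4 f=7, (2,5) g=5 f=7]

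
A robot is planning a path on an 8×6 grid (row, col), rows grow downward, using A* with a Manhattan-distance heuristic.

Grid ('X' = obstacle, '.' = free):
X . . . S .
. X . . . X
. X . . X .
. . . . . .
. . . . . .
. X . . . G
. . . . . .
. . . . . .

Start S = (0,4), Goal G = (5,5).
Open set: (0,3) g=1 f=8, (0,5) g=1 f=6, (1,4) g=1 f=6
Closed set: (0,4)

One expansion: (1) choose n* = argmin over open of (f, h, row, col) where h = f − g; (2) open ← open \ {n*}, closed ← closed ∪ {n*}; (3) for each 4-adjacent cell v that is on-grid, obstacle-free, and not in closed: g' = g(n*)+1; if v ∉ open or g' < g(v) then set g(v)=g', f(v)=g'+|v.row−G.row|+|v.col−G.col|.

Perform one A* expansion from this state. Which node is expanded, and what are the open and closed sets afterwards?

step 1: expand (0,5) (f=6, h=5) → closed; open now [(0,3) g=1 f=8, (1,4) g=1 f=6]

expanded=(0,5); open=[(0,3) g=1 f=8, (1,4) g=1 f=6]; closed=[(0,4), (0,5)]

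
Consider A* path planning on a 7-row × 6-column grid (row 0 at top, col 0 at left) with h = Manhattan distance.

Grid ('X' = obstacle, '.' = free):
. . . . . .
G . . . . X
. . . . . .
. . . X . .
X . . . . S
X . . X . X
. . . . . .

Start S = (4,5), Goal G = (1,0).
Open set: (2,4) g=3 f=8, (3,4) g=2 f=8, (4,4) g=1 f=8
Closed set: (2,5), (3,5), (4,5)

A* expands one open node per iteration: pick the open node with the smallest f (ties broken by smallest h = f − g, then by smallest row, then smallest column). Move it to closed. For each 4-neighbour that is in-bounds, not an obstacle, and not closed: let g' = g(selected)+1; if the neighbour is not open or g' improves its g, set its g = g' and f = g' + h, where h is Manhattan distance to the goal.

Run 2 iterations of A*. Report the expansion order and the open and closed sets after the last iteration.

step 1: expand (2,4) (f=8, h=5) → closed; open now [(1,4) g=4 f=8, (2,3) g=4 f=8, (3,4) g=2 f=8, (4,4) g=1 f=8]
step 2: expand (1,4) (f=8, h=4) → closed; open now [(0,4) g=5 f=10, (1,3) g=5 f=8, (2,3) g=4 f=8, (3,4) g=2 f=8, (4,4) g=1 f=8]

order=[(2,4) → (1,4)]; open=[(0,4) g=5 f=10, (1,3) g=5 f=8, (2,3) g=4 f=8, (3,4) g=2 f=8, (4,4) g=1 f=8]; closed=[(1,4), (2,4), (2,5), (3,5), (4,5)]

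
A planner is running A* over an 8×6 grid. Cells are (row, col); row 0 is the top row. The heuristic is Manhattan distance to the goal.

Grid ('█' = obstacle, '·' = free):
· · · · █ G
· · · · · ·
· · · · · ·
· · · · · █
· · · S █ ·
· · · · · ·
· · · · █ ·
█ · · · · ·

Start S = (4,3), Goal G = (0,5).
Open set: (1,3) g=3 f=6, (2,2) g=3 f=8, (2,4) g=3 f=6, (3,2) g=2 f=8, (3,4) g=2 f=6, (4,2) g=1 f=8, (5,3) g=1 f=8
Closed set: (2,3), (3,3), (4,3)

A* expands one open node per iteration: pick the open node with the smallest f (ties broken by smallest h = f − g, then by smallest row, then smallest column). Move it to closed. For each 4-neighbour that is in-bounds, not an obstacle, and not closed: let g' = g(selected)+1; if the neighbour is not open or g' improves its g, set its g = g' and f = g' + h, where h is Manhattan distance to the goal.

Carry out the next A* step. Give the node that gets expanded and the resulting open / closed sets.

step 1: expand (1,3) (f=6, h=3) → closed; open now [(0,3) g=4 f=6, (1,2) g=4 f=8, (1,4) g=4 f=6, (2,2) g=3 f=8, (2,4) g=3 f=6, (3,2) g=2 f=8, (3,4) g=2 f=6, (4,2) g=1 f=8, (5,3) g=1 f=8]

expanded=(1,3); open=[(0,3) g=4 f=6, (1,2) g=4 f=8, (1,4) g=4 f=6, (2,2) g=3 f=8, (2,4) g=3 f=6, (3,2) g=2 f=8, (3,4) g=2 f=6, (4,2) g=1 f=8, (5,3) g=1 f=8]; closed=[(1,3), (2,3), (3,3), (4,3)]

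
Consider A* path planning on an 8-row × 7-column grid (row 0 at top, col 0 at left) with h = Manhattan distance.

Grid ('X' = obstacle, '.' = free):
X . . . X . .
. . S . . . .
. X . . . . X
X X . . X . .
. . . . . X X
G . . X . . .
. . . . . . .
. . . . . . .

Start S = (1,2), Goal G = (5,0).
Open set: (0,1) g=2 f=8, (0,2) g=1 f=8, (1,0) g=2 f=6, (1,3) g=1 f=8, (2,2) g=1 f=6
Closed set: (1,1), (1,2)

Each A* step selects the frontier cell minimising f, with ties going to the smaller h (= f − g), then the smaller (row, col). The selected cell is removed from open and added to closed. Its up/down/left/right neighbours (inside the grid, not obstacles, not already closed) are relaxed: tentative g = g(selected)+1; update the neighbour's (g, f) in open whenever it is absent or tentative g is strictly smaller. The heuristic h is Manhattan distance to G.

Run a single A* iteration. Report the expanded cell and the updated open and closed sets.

expanded=(1,0); open=[(0,1) g=2 f=8, (0,2) g=1 f=8, (1,3) g=1 f=8, (2,0) g=3 f=6, (2,2) g=1 f=6]; closed=[(1,0), (1,1), (1,2)]

step 1: expand (1,0) (f=6, h=4) → closed; open now [(0,1) g=2 f=8, (0,2) g=1 f=8, (1,3) g=1 f=8, (2,0) g=3 f=6, (2,2) g=1 f=6]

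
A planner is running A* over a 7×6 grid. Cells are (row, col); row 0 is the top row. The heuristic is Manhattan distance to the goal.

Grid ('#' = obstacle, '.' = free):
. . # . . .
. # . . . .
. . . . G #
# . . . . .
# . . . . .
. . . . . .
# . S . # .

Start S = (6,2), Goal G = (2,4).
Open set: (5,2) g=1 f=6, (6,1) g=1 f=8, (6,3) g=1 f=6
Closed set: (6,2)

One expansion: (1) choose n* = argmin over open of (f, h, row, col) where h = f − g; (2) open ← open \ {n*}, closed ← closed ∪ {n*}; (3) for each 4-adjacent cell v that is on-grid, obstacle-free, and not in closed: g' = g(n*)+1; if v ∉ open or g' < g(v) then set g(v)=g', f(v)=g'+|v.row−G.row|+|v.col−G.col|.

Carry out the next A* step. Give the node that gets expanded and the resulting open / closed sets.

expanded=(5,2); open=[(4,2) g=2 f=6, (5,1) g=2 f=8, (5,3) g=2 f=6, (6,1) g=1 f=8, (6,3) g=1 f=6]; closed=[(5,2), (6,2)]

step 1: expand (5,2) (f=6, h=5) → closed; open now [(4,2) g=2 f=6, (5,1) g=2 f=8, (5,3) g=2 f=6, (6,1) g=1 f=8, (6,3) g=1 f=6]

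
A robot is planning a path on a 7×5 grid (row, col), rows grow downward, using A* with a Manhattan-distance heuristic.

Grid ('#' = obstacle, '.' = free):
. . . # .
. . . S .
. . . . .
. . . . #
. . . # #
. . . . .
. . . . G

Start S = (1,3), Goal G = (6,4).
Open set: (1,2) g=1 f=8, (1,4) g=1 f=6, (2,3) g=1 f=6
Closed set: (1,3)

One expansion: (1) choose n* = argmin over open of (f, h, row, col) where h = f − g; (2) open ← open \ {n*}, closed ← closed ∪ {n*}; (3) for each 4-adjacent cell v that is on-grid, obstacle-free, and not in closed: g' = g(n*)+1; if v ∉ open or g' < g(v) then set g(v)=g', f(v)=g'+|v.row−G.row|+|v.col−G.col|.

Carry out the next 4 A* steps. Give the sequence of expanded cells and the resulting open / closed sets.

step 1: expand (1,4) (f=6, h=5) → closed; open now [(0,4) g=2 f=8, (1,2) g=1 f=8, (2,3) g=1 f=6, (2,4) g=2 f=6]
step 2: expand (2,4) (f=6, h=4) → closed; open now [(0,4) g=2 f=8, (1,2) g=1 f=8, (2,3) g=1 f=6]
step 3: expand (2,3) (f=6, h=5) → closed; open now [(0,4) g=2 f=8, (1,2) g=1 f=8, (2,2) g=2 f=8, (3,3) g=2 f=6]
step 4: expand (3,3) (f=6, h=4) → closed; open now [(0,4) g=2 f=8, (1,2) g=1 f=8, (2,2) g=2 f=8, (3,2) g=3 f=8]

order=[(1,4) → (2,4) → (2,3) → (3,3)]; open=[(0,4) g=2 f=8, (1,2) g=1 f=8, (2,2) g=2 f=8, (3,2) g=3 f=8]; closed=[(1,3), (1,4), (2,3), (2,4), (3,3)]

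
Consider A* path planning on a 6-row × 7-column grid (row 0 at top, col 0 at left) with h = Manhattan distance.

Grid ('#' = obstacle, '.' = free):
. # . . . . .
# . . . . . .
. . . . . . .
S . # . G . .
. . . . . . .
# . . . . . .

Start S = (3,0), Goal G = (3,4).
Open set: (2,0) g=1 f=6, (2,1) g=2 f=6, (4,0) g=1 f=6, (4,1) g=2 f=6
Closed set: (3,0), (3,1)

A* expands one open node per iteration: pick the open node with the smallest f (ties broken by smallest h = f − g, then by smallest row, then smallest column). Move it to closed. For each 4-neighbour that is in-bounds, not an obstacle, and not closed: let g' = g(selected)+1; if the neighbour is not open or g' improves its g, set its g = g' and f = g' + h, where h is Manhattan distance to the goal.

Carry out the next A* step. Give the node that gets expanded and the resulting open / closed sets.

expanded=(2,1); open=[(1,1) g=3 f=8, (2,0) g=1 f=6, (2,2) g=3 f=6, (4,0) g=1 f=6, (4,1) g=2 f=6]; closed=[(2,1), (3,0), (3,1)]

step 1: expand (2,1) (f=6, h=4) → closed; open now [(1,1) g=3 f=8, (2,0) g=1 f=6, (2,2) g=3 f=6, (4,0) g=1 f=6, (4,1) g=2 f=6]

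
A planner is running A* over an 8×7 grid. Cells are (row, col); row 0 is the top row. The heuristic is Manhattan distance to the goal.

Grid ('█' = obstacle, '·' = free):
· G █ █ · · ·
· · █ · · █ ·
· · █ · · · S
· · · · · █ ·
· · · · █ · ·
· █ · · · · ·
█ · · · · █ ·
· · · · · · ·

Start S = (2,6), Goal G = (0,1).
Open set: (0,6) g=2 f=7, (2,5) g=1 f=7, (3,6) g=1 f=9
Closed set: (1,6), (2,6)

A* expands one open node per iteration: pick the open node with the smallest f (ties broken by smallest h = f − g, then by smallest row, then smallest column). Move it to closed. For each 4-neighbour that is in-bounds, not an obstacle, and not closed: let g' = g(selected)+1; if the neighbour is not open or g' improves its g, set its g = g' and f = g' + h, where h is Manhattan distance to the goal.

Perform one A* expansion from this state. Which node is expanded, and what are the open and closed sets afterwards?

step 1: expand (0,6) (f=7, h=5) → closed; open now [(0,5) g=3 f=7, (2,5) g=1 f=7, (3,6) g=1 f=9]

expanded=(0,6); open=[(0,5) g=3 f=7, (2,5) g=1 f=7, (3,6) g=1 f=9]; closed=[(0,6), (1,6), (2,6)]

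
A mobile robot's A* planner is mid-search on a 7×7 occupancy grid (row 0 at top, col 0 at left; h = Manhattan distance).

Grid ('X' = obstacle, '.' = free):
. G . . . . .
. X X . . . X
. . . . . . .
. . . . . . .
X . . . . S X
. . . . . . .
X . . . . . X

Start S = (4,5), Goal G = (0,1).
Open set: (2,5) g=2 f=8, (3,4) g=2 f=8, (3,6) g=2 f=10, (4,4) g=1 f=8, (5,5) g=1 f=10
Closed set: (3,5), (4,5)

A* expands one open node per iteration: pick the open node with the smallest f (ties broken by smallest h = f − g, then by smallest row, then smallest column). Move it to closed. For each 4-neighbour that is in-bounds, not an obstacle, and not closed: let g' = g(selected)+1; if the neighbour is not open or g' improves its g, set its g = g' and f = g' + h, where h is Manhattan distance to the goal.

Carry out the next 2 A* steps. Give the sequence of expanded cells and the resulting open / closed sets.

order=[(2,5) → (1,5)]; open=[(0,5) g=4 f=8, (1,4) g=4 f=8, (2,4) g=3 f=8, (2,6) g=3 f=10, (3,4) g=2 f=8, (3,6) g=2 f=10, (4,4) g=1 f=8, (5,5) g=1 f=10]; closed=[(1,5), (2,5), (3,5), (4,5)]

step 1: expand (2,5) (f=8, h=6) → closed; open now [(1,5) g=3 f=8, (2,4) g=3 f=8, (2,6) g=3 f=10, (3,4) g=2 f=8, (3,6) g=2 f=10, (4,4) g=1 f=8, (5,5) g=1 f=10]
step 2: expand (1,5) (f=8, h=5) → closed; open now [(0,5) g=4 f=8, (1,4) g=4 f=8, (2,4) g=3 f=8, (2,6) g=3 f=10, (3,4) g=2 f=8, (3,6) g=2 f=10, (4,4) g=1 f=8, (5,5) g=1 f=10]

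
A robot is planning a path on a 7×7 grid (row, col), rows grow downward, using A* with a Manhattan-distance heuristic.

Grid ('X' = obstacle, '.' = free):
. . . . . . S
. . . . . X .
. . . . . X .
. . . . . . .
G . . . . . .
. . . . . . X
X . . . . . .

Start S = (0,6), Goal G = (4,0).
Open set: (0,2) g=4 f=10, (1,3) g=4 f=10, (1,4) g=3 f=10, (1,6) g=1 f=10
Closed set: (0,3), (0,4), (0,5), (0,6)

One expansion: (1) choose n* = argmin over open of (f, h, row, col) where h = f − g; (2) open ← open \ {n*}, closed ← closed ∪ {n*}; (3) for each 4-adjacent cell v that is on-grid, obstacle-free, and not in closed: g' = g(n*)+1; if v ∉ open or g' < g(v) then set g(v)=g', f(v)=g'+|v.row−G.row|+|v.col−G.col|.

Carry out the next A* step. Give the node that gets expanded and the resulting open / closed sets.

expanded=(0,2); open=[(0,1) g=5 f=10, (1,2) g=5 f=10, (1,3) g=4 f=10, (1,4) g=3 f=10, (1,6) g=1 f=10]; closed=[(0,2), (0,3), (0,4), (0,5), (0,6)]

step 1: expand (0,2) (f=10, h=6) → closed; open now [(0,1) g=5 f=10, (1,2) g=5 f=10, (1,3) g=4 f=10, (1,4) g=3 f=10, (1,6) g=1 f=10]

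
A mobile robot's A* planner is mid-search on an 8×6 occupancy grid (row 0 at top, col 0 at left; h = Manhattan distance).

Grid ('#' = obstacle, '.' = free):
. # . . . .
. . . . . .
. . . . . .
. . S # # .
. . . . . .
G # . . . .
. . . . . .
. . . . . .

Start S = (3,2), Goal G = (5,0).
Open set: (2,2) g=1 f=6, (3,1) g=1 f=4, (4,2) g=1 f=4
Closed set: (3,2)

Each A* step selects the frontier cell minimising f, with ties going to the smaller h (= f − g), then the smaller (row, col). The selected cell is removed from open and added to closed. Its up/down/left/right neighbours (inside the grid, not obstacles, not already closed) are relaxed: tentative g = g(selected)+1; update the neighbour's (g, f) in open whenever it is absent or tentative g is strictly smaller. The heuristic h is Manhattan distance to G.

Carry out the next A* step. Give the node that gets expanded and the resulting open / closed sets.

step 1: expand (3,1) (f=4, h=3) → closed; open now [(2,1) g=2 f=6, (2,2) g=1 f=6, (3,0) g=2 f=4, (4,1) g=2 f=4, (4,2) g=1 f=4]

expanded=(3,1); open=[(2,1) g=2 f=6, (2,2) g=1 f=6, (3,0) g=2 f=4, (4,1) g=2 f=4, (4,2) g=1 f=4]; closed=[(3,1), (3,2)]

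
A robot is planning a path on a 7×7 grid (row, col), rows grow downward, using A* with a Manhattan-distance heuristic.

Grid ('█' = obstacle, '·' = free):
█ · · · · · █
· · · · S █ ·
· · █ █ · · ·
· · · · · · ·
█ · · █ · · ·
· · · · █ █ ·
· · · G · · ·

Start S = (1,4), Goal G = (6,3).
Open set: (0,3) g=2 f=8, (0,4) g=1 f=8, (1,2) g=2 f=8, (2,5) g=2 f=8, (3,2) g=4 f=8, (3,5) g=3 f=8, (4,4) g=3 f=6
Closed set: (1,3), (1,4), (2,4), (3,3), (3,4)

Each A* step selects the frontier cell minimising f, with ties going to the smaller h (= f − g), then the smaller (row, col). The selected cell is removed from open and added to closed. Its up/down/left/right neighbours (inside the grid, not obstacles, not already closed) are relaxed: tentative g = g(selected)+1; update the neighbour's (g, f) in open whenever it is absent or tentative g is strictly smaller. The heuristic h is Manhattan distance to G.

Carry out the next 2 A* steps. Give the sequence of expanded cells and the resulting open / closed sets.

order=[(4,4) → (3,2)]; open=[(0,3) g=2 f=8, (0,4) g=1 f=8, (1,2) g=2 f=8, (2,5) g=2 f=8, (3,1) g=5 f=10, (3,5) g=3 f=8, (4,2) g=5 f=8, (4,5) g=4 f=8]; closed=[(1,3), (1,4), (2,4), (3,2), (3,3), (3,4), (4,4)]

step 1: expand (4,4) (f=6, h=3) → closed; open now [(0,3) g=2 f=8, (0,4) g=1 f=8, (1,2) g=2 f=8, (2,5) g=2 f=8, (3,2) g=4 f=8, (3,5) g=3 f=8, (4,5) g=4 f=8]
step 2: expand (3,2) (f=8, h=4) → closed; open now [(0,3) g=2 f=8, (0,4) g=1 f=8, (1,2) g=2 f=8, (2,5) g=2 f=8, (3,1) g=5 f=10, (3,5) g=3 f=8, (4,2) g=5 f=8, (4,5) g=4 f=8]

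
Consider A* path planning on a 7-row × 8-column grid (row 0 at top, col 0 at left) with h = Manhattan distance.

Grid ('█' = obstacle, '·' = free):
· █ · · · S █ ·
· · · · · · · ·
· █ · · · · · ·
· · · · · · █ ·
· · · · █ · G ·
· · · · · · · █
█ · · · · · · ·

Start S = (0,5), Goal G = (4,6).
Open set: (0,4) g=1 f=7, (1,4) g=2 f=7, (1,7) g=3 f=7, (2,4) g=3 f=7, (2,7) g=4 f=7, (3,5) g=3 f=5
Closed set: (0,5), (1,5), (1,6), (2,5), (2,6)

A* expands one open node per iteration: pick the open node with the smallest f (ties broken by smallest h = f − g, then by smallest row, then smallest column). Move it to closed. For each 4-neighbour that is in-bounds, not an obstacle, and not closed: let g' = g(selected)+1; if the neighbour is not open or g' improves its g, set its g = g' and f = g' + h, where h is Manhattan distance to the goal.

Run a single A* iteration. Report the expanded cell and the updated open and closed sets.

step 1: expand (3,5) (f=5, h=2) → closed; open now [(0,4) g=1 f=7, (1,4) g=2 f=7, (1,7) g=3 f=7, (2,4) g=3 f=7, (2,7) g=4 f=7, (3,4) g=4 f=7, (4,5) g=4 f=5]

expanded=(3,5); open=[(0,4) g=1 f=7, (1,4) g=2 f=7, (1,7) g=3 f=7, (2,4) g=3 f=7, (2,7) g=4 f=7, (3,4) g=4 f=7, (4,5) g=4 f=5]; closed=[(0,5), (1,5), (1,6), (2,5), (2,6), (3,5)]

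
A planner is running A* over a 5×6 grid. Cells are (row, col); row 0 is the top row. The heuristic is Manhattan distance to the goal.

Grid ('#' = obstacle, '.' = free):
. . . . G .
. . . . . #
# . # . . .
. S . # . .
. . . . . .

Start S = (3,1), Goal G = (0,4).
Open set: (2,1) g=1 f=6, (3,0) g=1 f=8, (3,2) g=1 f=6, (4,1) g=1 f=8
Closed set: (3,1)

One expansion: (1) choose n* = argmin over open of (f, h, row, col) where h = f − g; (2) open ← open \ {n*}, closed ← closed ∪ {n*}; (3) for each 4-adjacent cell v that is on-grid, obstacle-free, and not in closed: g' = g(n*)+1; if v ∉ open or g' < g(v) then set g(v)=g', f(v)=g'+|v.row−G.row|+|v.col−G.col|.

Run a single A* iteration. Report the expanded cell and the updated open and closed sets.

step 1: expand (2,1) (f=6, h=5) → closed; open now [(1,1) g=2 f=6, (3,0) g=1 f=8, (3,2) g=1 f=6, (4,1) g=1 f=8]

expanded=(2,1); open=[(1,1) g=2 f=6, (3,0) g=1 f=8, (3,2) g=1 f=6, (4,1) g=1 f=8]; closed=[(2,1), (3,1)]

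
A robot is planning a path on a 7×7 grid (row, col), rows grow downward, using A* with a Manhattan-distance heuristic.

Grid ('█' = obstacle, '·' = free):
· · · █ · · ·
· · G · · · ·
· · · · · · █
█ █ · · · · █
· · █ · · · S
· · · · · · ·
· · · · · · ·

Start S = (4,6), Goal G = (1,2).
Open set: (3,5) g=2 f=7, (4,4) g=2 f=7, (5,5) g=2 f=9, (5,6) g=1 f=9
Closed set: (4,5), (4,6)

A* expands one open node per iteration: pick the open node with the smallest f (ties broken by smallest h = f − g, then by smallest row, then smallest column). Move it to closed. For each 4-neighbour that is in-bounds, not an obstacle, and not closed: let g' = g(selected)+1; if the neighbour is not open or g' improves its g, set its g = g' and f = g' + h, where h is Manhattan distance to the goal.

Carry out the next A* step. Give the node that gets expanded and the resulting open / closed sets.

expanded=(3,5); open=[(2,5) g=3 f=7, (3,4) g=3 f=7, (4,4) g=2 f=7, (5,5) g=2 f=9, (5,6) g=1 f=9]; closed=[(3,5), (4,5), (4,6)]

step 1: expand (3,5) (f=7, h=5) → closed; open now [(2,5) g=3 f=7, (3,4) g=3 f=7, (4,4) g=2 f=7, (5,5) g=2 f=9, (5,6) g=1 f=9]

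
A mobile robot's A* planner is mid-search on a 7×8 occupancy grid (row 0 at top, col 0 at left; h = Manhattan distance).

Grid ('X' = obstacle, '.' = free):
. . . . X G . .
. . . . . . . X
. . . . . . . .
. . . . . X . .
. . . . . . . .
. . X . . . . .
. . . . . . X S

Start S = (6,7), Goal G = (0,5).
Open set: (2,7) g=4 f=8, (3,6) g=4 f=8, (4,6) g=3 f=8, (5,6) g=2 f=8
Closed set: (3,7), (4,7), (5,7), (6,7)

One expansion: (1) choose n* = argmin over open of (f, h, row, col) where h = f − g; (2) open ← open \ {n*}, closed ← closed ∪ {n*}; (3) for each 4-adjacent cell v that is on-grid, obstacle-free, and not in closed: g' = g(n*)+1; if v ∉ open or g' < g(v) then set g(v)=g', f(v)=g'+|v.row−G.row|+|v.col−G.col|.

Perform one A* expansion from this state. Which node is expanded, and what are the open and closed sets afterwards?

step 1: expand (2,7) (f=8, h=4) → closed; open now [(2,6) g=5 f=8, (3,6) g=4 f=8, (4,6) g=3 f=8, (5,6) g=2 f=8]

expanded=(2,7); open=[(2,6) g=5 f=8, (3,6) g=4 f=8, (4,6) g=3 f=8, (5,6) g=2 f=8]; closed=[(2,7), (3,7), (4,7), (5,7), (6,7)]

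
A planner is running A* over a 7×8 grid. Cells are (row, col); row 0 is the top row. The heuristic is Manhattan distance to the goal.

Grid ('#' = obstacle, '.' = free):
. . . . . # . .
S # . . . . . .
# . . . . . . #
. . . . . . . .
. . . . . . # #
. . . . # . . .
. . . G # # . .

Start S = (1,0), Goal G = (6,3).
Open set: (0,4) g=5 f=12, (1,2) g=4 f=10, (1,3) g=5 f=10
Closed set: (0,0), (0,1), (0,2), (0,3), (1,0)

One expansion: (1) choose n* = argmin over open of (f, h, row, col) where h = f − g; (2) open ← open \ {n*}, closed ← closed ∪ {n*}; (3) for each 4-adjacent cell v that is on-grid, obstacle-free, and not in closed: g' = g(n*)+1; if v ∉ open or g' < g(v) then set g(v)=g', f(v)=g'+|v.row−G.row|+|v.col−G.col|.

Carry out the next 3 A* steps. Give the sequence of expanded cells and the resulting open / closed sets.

step 1: expand (1,3) (f=10, h=5) → closed; open now [(0,4) g=5 f=12, (1,2) g=4 f=10, (1,4) g=6 f=12, (2,3) g=6 f=10]
step 2: expand (2,3) (f=10, h=4) → closed; open now [(0,4) g=5 f=12, (1,2) g=4 f=10, (1,4) g=6 f=12, (2,2) g=7 f=12, (2,4) g=7 f=12, (3,3) g=7 f=10]
step 3: expand (3,3) (f=10, h=3) → closed; open now [(0,4) g=5 f=12, (1,2) g=4 f=10, (1,4) g=6 f=12, (2,2) g=7 f=12, (2,4) g=7 f=12, (3,2) g=8 f=12, (3,4) g=8 f=12, (4,3) g=8 f=10]

order=[(1,3) → (2,3) → (3,3)]; open=[(0,4) g=5 f=12, (1,2) g=4 f=10, (1,4) g=6 f=12, (2,2) g=7 f=12, (2,4) g=7 f=12, (3,2) g=8 f=12, (3,4) g=8 f=12, (4,3) g=8 f=10]; closed=[(0,0), (0,1), (0,2), (0,3), (1,0), (1,3), (2,3), (3,3)]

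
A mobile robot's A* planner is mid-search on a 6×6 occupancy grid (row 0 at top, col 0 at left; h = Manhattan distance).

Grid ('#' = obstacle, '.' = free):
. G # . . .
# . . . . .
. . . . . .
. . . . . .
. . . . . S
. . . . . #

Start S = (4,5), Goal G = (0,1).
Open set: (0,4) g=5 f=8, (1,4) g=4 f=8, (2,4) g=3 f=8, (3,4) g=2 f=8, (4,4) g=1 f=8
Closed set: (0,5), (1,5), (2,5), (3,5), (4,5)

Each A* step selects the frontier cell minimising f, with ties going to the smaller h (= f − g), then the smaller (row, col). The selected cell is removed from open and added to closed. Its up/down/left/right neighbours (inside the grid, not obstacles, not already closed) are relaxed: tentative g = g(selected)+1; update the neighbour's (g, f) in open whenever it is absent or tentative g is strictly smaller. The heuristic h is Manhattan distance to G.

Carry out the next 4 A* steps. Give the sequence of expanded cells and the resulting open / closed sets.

step 1: expand (0,4) (f=8, h=3) → closed; open now [(0,3) g=6 f=8, (1,4) g=4 f=8, (2,4) g=3 f=8, (3,4) g=2 f=8, (4,4) g=1 f=8]
step 2: expand (0,3) (f=8, h=2) → closed; open now [(1,3) g=7 f=10, (1,4) g=4 f=8, (2,4) g=3 f=8, (3,4) g=2 f=8, (4,4) g=1 f=8]
step 3: expand (1,4) (f=8, h=4) → closed; open now [(1,3) g=5 f=8, (2,4) g=3 f=8, (3,4) g=2 f=8, (4,4) g=1 f=8]
step 4: expand (1,3) (f=8, h=3) → closed; open now [(1,2) g=6 f=8, (2,3) g=6 f=10, (2,4) g=3 f=8, (3,4) g=2 f=8, (4,4) g=1 f=8]

order=[(0,4) → (0,3) → (1,4) → (1,3)]; open=[(1,2) g=6 f=8, (2,3) g=6 f=10, (2,4) g=3 f=8, (3,4) g=2 f=8, (4,4) g=1 f=8]; closed=[(0,3), (0,4), (0,5), (1,3), (1,4), (1,5), (2,5), (3,5), (4,5)]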